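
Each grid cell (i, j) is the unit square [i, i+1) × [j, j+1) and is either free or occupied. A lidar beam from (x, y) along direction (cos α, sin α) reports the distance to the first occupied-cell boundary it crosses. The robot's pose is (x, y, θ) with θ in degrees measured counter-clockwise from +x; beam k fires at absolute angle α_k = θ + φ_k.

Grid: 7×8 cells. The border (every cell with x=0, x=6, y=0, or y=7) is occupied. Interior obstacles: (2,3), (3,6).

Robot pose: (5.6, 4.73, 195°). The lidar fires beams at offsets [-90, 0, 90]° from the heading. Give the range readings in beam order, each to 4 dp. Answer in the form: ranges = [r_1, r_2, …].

beam 1: φ=-90°, α=105°
  d=(-0.2588,0.9659)  start (5,4)  tX=2.3182 tY=0.2795  stride 1/|dx|=3.8637 1/|dy|=1.0353
    cross y-line → (5,5), t=0.2795
    cross y-line → (5,6), t=1.3148
    cross x-line → (4,6), t=2.3182
    cross y-line → (4,7), t=2.3501 (wall)
  → r_1 = 2.3501
beam 2: φ=0°, α=195°
  d=(-0.9659,-0.2588)  start (5,4)  tX=0.6212 tY=2.8205  stride 1/|dx|=1.0353 1/|dy|=3.8637
    cross x-line → (4,4), t=0.6212
    cross x-line → (3,4), t=1.6564
    cross x-line → (2,4), t=2.6917
    cross y-line → (2,3), t=2.8205 (wall)
  → r_2 = 2.8205
beam 3: φ=90°, α=285°
  d=(0.2588,-0.9659)  start (5,4)  tX=1.5455 tY=0.7558  stride 1/|dx|=3.8637 1/|dy|=1.0353
    cross y-line → (5,3), t=0.7558
    cross x-line → (6,3), t=1.5455 (wall)
  → r_3 = 1.5455

ranges = [2.3501, 2.8205, 1.5455]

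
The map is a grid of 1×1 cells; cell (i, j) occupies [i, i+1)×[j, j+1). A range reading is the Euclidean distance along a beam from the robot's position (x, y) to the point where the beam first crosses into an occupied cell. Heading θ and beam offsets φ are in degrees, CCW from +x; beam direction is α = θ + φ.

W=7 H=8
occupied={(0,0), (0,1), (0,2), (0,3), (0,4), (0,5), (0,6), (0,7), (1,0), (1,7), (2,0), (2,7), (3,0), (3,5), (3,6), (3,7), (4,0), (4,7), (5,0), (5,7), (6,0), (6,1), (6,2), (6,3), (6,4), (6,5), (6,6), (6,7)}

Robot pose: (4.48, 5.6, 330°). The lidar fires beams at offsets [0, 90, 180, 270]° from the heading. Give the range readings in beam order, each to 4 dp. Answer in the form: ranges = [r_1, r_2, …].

ranges = [1.7551, 1.6166, 0.5543, 5.3116]

beam 1: φ=0°, α=330°
  cosα=0.8660 sinα=-0.5000 | (4,5) | tMaxX 0.6004 tMaxY 1.2000 | tΔX 1.1547 tΔY 2.0000
    t=0.6004 [x] (5,5)
    t=1.2000 [y] (5,4)
    t=1.7551 [x] (6,4) — stop
  → r_1 = 1.7551
beam 2: φ=90°, α=60°
  cosα=0.5000 sinα=0.8660 | (4,5) | tMaxX 1.0400 tMaxY 0.4619 | tΔX 2.0000 tΔY 1.1547
    t=0.4619 [y] (4,6)
    t=1.0400 [x] (5,6)
    t=1.6166 [y] (5,7) — stop
  → r_2 = 1.6166
beam 3: φ=180°, α=150°
  cosα=-0.8660 sinα=0.5000 | (4,5) | tMaxX 0.5543 tMaxY 0.8000 | tΔX 1.1547 tΔY 2.0000
    t=0.5543 [x] (3,5) — stop
  → r_3 = 0.5543
beam 4: φ=270°, α=240°
  cosα=-0.5000 sinα=-0.8660 | (4,5) | tMaxX 0.9600 tMaxY 0.6928 | tΔX 2.0000 tΔY 1.1547
    t=0.6928 [y] (4,4)
    t=0.9600 [x] (3,4)
    t=1.8475 [y] (3,3)
    t=2.9600 [x] (2,3)
    t=3.0022 [y] (2,2)
    t=4.1569 [y] (2,1)
    t=4.9600 [x] (1,1)
    t=5.3116 [y] (1,0) — stop
  → r_4 = 5.3116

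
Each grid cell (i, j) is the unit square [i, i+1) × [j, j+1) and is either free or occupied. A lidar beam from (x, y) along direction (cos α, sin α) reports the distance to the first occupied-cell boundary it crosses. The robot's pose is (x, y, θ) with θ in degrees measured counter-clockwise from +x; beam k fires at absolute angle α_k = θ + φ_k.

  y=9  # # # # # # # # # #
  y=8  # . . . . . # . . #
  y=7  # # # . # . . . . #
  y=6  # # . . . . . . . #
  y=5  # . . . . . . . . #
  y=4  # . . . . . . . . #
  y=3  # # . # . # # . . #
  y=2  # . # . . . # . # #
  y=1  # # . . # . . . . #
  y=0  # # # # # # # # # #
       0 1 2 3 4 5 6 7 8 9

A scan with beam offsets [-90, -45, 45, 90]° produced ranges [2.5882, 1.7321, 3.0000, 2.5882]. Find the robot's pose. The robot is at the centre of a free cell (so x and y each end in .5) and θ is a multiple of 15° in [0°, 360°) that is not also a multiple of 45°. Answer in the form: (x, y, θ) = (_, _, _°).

(x, y, θ) = (7.5, 5.5, 15°)

Candidates: 50 free-cell centres × 16 headings = 800 poses. Raycast each; keep the one whose scan matches to 4 dp.
  (1.5, 4.5, 240°): beam 1 = 0.5774 ≠ 2.5882 ✗
  (3.5, 8.5, 330°): beam 1 = 1.0000 ≠ 2.5882 ✗
  (1.5, 4.5, 60°): beam 1 = 1.7321 ≠ 2.5882 ✗
  …
  (7.5, 5.5, 15°): r_1=2.5882, r_2=1.7321, r_3=3.0000, r_4=2.5882 — all match ✓
No second candidate reproduces the full scan.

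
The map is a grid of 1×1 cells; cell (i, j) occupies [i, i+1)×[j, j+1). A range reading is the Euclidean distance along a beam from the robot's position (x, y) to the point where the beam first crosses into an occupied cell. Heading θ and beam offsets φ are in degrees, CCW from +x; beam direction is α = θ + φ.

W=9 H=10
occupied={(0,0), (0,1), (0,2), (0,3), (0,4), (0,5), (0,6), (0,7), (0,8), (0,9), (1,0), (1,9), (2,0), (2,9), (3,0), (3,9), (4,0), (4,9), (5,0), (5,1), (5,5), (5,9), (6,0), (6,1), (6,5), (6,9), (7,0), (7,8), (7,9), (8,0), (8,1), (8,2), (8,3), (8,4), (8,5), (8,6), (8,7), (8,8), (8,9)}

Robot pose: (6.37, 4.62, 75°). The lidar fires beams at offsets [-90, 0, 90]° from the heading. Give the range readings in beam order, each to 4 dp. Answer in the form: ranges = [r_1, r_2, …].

ranges = [1.6875, 0.3934, 5.5594]

beam 1: φ=-90°, α=345°
  d=(0.9659,-0.2588)  start (6,4)  tX=0.6522 tY=2.3955  stride 1/|dx|=1.0353 1/|dy|=3.8637
    cross x-line → (7,4), t=0.6522
    cross x-line → (8,4), t=1.6875 (wall)
  → r_1 = 1.6875
beam 2: φ=0°, α=75°
  d=(0.2588,0.9659)  start (6,4)  tX=2.4341 tY=0.3934  stride 1/|dx|=3.8637 1/|dy|=1.0353
    cross y-line → (6,5), t=0.3934 (wall)
  → r_2 = 0.3934
beam 3: φ=90°, α=165°
  d=(-0.9659,0.2588)  start (6,4)  tX=0.3831 tY=1.4682  stride 1/|dx|=1.0353 1/|dy|=3.8637
    cross x-line → (5,4), t=0.3831
    cross x-line → (4,4), t=1.4183
    cross y-line → (4,5), t=1.4682
    cross x-line → (3,5), t=2.4536
    cross x-line → (2,5), t=3.4889
    cross x-line → (1,5), t=4.5242
    cross y-line → (1,6), t=5.3319
    cross x-line → (0,6), t=5.5594 (wall)
  → r_3 = 5.5594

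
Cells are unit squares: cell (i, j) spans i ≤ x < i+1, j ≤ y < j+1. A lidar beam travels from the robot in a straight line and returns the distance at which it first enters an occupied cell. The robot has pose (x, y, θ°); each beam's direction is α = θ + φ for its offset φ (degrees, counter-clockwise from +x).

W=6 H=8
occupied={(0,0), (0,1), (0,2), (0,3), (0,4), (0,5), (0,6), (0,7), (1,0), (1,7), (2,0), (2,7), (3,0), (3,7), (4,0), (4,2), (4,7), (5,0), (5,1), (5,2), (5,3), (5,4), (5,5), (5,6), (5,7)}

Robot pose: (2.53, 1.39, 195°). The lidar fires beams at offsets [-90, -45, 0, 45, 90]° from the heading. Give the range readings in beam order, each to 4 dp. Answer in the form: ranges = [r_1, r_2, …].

beam 1: φ=-90°, α=105°
  cosα=-0.2588 sinα=0.9659 | (2,1) | tMaxX 2.0478 tMaxY 0.6315 | tΔX 3.8637 tΔY 1.0353
    t=0.6315 [y] (2,2)
    t=1.6668 [y] (2,3)
    t=2.0478 [x] (1,3)
    t=2.7021 [y] (1,4)
    t=3.7373 [y] (1,5)
    t=4.7726 [y] (1,6)
    t=5.8079 [y] (1,7) — stop
  → r_1 = 5.8079
beam 2: φ=-45°, α=150°
  cosα=-0.8660 sinα=0.5000 | (2,1) | tMaxX 0.6120 tMaxY 1.2200 | tΔX 1.1547 tΔY 2.0000
    t=0.6120 [x] (1,1)
    t=1.2200 [y] (1,2)
    t=1.7667 [x] (0,2) — stop
  → r_2 = 1.7667
beam 3: φ=0°, α=195°
  cosα=-0.9659 sinα=-0.2588 | (2,1) | tMaxX 0.5487 tMaxY 1.5068 | tΔX 1.0353 tΔY 3.8637
    t=0.5487 [x] (1,1)
    t=1.5068 [y] (1,0) — stop
  → r_3 = 1.5068
beam 4: φ=45°, α=240°
  cosα=-0.5000 sinα=-0.8660 | (2,1) | tMaxX 1.0600 tMaxY 0.4503 | tΔX 2.0000 tΔY 1.1547
    t=0.4503 [y] (2,0) — stop
  → r_4 = 0.4503
beam 5: φ=90°, α=285°
  cosα=0.2588 sinα=-0.9659 | (2,1) | tMaxX 1.8159 tMaxY 0.4038 | tΔX 3.8637 tΔY 1.0353
    t=0.4038 [y] (2,0) — stop
  → r_5 = 0.4038

ranges = [5.8079, 1.7667, 1.5068, 0.4503, 0.4038]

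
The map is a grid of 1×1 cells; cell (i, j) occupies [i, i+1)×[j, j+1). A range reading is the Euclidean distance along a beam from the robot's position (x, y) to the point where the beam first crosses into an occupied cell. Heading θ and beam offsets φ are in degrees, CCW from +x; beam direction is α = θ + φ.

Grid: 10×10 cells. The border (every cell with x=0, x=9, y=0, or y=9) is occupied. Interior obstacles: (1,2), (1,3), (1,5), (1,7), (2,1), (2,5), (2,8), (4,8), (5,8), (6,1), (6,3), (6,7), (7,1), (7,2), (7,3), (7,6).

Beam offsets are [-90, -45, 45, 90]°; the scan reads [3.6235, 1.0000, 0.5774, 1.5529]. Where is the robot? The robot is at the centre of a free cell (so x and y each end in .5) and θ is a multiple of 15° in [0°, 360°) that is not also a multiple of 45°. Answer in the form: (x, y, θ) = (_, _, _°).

(x, y, θ) = (8.5, 7.5, 345°)

Enumerate (i+0.5, j+0.5, θ) over the 48 free cells and 16 admissible headings. For each, cast all 4 beams and compare to the given ranges.
  (7.5, 4.5, 15°): beam 1 = 0.5176 ≠ 3.6235 ✗
  (8.5, 5.5, 165°): beam 1 = 1.9319 ≠ 3.6235 ✗
  (6.5, 4.5, 240°): beam 1 = 5.1962 ≠ 3.6235 ✗
  (7.5, 4.5, 255°): beam 1 = 4.6587 ≠ 3.6235 ✗
  (3.5, 6.5, 120°): beam 1 = 2.8868 ≠ 3.6235 ✗
  …
  (8.5, 7.5, 345°): r_1=3.6235, r_2=1.0000, r_3=0.5774, r_4=1.5529 — all match ✓
No second candidate reproduces the full scan.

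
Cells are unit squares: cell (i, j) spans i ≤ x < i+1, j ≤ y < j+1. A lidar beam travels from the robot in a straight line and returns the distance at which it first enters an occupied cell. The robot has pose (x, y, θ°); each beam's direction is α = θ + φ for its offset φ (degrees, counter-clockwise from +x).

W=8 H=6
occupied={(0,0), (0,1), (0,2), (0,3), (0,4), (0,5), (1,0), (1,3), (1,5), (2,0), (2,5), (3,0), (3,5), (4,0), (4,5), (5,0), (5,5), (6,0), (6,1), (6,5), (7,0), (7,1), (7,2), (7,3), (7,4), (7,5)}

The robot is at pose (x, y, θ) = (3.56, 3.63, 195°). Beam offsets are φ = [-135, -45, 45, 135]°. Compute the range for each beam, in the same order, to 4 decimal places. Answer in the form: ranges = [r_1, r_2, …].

ranges = [1.5819, 2.7400, 3.0369, 3.2600]

beam 1: φ=-135°, α=60°
  d=(0.5000,0.8660)  start (3,3)  tX=0.8800 tY=0.4272  stride 1/|dx|=2.0000 1/|dy|=1.1547
    cross y-line → (3,4), t=0.4272
    cross x-line → (4,4), t=0.8800
    cross y-line → (4,5), t=1.5819 (wall)
  → r_1 = 1.5819
beam 2: φ=-45°, α=150°
  d=(-0.8660,0.5000)  start (3,3)  tX=0.6466 tY=0.7400  stride 1/|dx|=1.1547 1/|dy|=2.0000
    cross x-line → (2,3), t=0.6466
    cross y-line → (2,4), t=0.7400
    cross x-line → (1,4), t=1.8013
    cross y-line → (1,5), t=2.7400 (wall)
  → r_2 = 2.7400
beam 3: φ=45°, α=240°
  d=(-0.5000,-0.8660)  start (3,3)  tX=1.1200 tY=0.7275  stride 1/|dx|=2.0000 1/|dy|=1.1547
    cross y-line → (3,2), t=0.7275
    cross x-line → (2,2), t=1.1200
    cross y-line → (2,1), t=1.8822
    cross y-line → (2,0), t=3.0369 (wall)
  → r_3 = 3.0369
beam 4: φ=135°, α=330°
  d=(0.8660,-0.5000)  start (3,3)  tX=0.5081 tY=1.2600  stride 1/|dx|=1.1547 1/|dy|=2.0000
    cross x-line → (4,3), t=0.5081
    cross y-line → (4,2), t=1.2600
    cross x-line → (5,2), t=1.6628
    cross x-line → (6,2), t=2.8175
    cross y-line → (6,1), t=3.2600 (wall)
  → r_4 = 3.2600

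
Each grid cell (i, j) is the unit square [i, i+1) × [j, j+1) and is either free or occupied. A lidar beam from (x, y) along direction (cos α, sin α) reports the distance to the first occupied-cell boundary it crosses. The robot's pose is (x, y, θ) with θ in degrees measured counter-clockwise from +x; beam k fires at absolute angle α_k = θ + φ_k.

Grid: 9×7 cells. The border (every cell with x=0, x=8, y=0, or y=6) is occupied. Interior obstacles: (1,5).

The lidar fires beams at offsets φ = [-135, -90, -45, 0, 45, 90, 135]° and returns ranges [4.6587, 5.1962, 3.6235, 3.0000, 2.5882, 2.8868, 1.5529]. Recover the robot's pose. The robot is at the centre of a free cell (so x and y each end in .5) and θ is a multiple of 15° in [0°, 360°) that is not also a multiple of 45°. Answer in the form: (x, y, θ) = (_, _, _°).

Candidates: 34 free-cell centres × 16 headings = 544 poses. Raycast each; keep the one whose scan matches to 4 dp.
  (3.5, 4.5, 15°): beam 1 = 4.0415 ≠ 4.6587 ✗
  (1.5, 1.5, 330°): beam 1 = 0.5176 ≠ 4.6587 ✗
  (7.5, 5.5, 345°): beam 1 = 7.5056 ≠ 4.6587 ✗
  (6.5, 3.5, 330°): beam 1 = 5.6940 ≠ 4.6587 ✗
  (1.5, 1.5, 300°): beam 1 = 0.5176 ≠ 4.6587 ✗
  …
  (3.5, 2.5, 120°): r_1=4.6587, r_2=5.1962, r_3=3.6235, r_4=3.0000, r_5=2.5882, r_6=2.8868, r_7=1.5529 — all match ✓
No second candidate reproduces the full scan.

(x, y, θ) = (3.5, 2.5, 120°)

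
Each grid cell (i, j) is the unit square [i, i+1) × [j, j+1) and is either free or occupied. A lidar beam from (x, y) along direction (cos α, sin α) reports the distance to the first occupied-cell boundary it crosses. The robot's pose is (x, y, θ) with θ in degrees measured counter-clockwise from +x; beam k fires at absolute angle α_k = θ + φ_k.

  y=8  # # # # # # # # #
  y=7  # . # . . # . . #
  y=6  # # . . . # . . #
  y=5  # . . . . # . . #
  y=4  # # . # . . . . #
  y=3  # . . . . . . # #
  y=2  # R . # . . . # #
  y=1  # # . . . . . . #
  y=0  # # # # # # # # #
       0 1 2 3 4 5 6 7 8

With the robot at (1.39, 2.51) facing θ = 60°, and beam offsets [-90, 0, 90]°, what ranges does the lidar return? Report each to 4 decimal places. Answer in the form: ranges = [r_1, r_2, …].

ranges = [3.0200, 6.3393, 0.4503]

beam 1: φ=-90°, α=330°
  d=(0.8660,-0.5000)  start (1,2)  tX=0.7044 tY=1.0200  stride 1/|dx|=1.1547 1/|dy|=2.0000
    cross x-line → (2,2), t=0.7044
    cross y-line → (2,1), t=1.0200
    cross x-line → (3,1), t=1.8591
    cross x-line → (4,1), t=3.0138
    cross y-line → (4,0), t=3.0200 (wall)
  → r_1 = 3.0200
beam 2: φ=0°, α=60°
  d=(0.5000,0.8660)  start (1,2)  tX=1.2200 tY=0.5658  stride 1/|dx|=2.0000 1/|dy|=1.1547
    cross y-line → (1,3), t=0.5658
    cross x-line → (2,3), t=1.2200
    cross y-line → (2,4), t=1.7205
    cross y-line → (2,5), t=2.8752
    cross x-line → (3,5), t=3.2200
    cross y-line → (3,6), t=4.0299
    cross y-line → (3,7), t=5.1846
    cross x-line → (4,7), t=5.2200
    cross y-line → (4,8), t=6.3393 (wall)
  → r_2 = 6.3393
beam 3: φ=90°, α=150°
  d=(-0.8660,0.5000)  start (1,2)  tX=0.4503 tY=0.9800  stride 1/|dx|=1.1547 1/|dy|=2.0000
    cross x-line → (0,2), t=0.4503 (wall)
  → r_3 = 0.4503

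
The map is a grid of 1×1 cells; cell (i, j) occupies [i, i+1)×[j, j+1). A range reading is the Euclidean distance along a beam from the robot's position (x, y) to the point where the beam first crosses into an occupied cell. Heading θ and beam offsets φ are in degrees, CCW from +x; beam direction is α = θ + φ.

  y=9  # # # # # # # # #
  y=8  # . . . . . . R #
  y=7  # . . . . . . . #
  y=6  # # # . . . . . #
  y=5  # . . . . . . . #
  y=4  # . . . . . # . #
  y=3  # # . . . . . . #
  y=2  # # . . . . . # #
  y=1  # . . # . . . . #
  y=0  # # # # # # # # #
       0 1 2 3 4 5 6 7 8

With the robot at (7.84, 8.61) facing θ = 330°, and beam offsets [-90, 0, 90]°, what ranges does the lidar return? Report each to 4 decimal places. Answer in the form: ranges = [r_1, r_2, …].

beam 1: φ=-90°, α=240°
  cosα=-0.5000 sinα=-0.8660 | (7,8) | tMaxX 1.6800 tMaxY 0.7044 | tΔX 2.0000 tΔY 1.1547
    t=0.7044 [y] (7,7)
    t=1.6800 [x] (6,7)
    t=1.8591 [y] (6,6)
    t=3.0138 [y] (6,5)
    t=3.6800 [x] (5,5)
    t=4.1685 [y] (5,4)
    t=5.3232 [y] (5,3)
    t=5.6800 [x] (4,3)
    t=6.4779 [y] (4,2)
    t=7.6326 [y] (4,1)
    t=7.6800 [x] (3,1) — stop
  → r_1 = 7.6800
beam 2: φ=0°, α=330°
  cosα=0.8660 sinα=-0.5000 | (7,8) | tMaxX 0.1848 tMaxY 1.2200 | tΔX 1.1547 tΔY 2.0000
    t=0.1848 [x] (8,8) — stop
  → r_2 = 0.1848
beam 3: φ=90°, α=60°
  cosα=0.5000 sinα=0.8660 | (7,8) | tMaxX 0.3200 tMaxY 0.4503 | tΔX 2.0000 tΔY 1.1547
    t=0.3200 [x] (8,8) — stop
  → r_3 = 0.3200

ranges = [7.6800, 0.1848, 0.3200]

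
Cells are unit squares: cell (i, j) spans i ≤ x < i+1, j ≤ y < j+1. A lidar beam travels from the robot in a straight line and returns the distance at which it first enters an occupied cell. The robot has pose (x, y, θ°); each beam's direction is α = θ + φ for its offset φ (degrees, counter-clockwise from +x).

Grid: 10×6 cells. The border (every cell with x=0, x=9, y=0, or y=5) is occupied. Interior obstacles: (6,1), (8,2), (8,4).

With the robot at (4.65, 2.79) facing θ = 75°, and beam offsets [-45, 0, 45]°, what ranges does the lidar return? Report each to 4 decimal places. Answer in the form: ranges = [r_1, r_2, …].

ranges = [3.8682, 2.2880, 2.5519]

beam 1: φ=-45°, α=30°
  direction (0.8660, 0.5000); cell (4,2); t to first gridline: x 0.4041, y 0.4200 (then +1.1547 / +2.0000)
    (5,2) via x @ 0.4041
    (5,3) via y @ 0.4200
    (6,3) via x @ 1.5588
    (6,4) via y @ 2.4200
    (7,4) via x @ 2.7135
    (8,4) via x @ 3.8682  # hit
  → r_1 = 3.8682
beam 2: φ=0°, α=75°
  direction (0.2588, 0.9659); cell (4,2); t to first gridline: x 1.3523, y 0.2174 (then +3.8637 / +1.0353)
    (4,3) via y @ 0.2174
    (4,4) via y @ 1.2527
    (5,4) via x @ 1.3523
    (5,5) via y @ 2.2880  # hit
  → r_2 = 2.2880
beam 3: φ=45°, α=120°
  direction (-0.5000, 0.8660); cell (4,2); t to first gridline: x 1.3000, y 0.2425 (then +2.0000 / +1.1547)
    (4,3) via y @ 0.2425
    (3,3) via x @ 1.3000
    (3,4) via y @ 1.3972
    (3,5) via y @ 2.5519  # hit
  → r_3 = 2.5519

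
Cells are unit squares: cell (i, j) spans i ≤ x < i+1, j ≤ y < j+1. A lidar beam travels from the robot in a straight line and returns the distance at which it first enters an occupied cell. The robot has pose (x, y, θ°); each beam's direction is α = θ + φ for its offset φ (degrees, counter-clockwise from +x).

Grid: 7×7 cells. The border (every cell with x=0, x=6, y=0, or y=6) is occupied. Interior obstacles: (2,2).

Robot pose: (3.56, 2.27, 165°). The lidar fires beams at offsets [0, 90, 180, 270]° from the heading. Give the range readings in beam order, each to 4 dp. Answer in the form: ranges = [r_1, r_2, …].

beam 1: φ=0°, α=165°
  cosα=-0.9659 sinα=0.2588 | (3,2) | tMaxX 0.5798 tMaxY 2.8205 | tΔX 1.0353 tΔY 3.8637
    t=0.5798 [x] (2,2) — stop
  → r_1 = 0.5798
beam 2: φ=90°, α=255°
  cosα=-0.2588 sinα=-0.9659 | (3,2) | tMaxX 2.1637 tMaxY 0.2795 | tΔX 3.8637 tΔY 1.0353
    t=0.2795 [y] (3,1)
    t=1.3148 [y] (3,0) — stop
  → r_2 = 1.3148
beam 3: φ=180°, α=345°
  cosα=0.9659 sinα=-0.2588 | (3,2) | tMaxX 0.4555 tMaxY 1.0432 | tΔX 1.0353 tΔY 3.8637
    t=0.4555 [x] (4,2)
    t=1.0432 [y] (4,1)
    t=1.4908 [x] (5,1)
    t=2.5261 [x] (6,1) — stop
  → r_3 = 2.5261
beam 4: φ=270°, α=75°
  cosα=0.2588 sinα=0.9659 | (3,2) | tMaxX 1.7000 tMaxY 0.7558 | tΔX 3.8637 tΔY 1.0353
    t=0.7558 [y] (3,3)
    t=1.7000 [x] (4,3)
    t=1.7910 [y] (4,4)
    t=2.8263 [y] (4,5)
    t=3.8616 [y] (4,6) — stop
  → r_4 = 3.8616

ranges = [0.5798, 1.3148, 2.5261, 3.8616]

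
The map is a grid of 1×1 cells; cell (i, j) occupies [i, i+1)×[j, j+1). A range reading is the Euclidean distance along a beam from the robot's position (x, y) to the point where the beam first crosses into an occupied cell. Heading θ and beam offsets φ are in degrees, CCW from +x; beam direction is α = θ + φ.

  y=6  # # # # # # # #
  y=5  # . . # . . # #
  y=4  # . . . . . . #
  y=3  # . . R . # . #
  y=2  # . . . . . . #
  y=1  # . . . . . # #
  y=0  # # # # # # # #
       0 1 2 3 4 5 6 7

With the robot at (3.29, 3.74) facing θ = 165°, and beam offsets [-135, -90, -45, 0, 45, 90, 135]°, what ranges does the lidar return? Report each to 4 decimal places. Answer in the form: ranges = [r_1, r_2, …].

ranges = [3.1292, 1.3044, 2.6096, 2.3708, 2.6443, 2.8367, 3.1639]

beam 1: φ=-135°, α=30°
  cosα=0.8660 sinα=0.5000 | (3,3) | tMaxX 0.8198 tMaxY 0.5200 | tΔX 1.1547 tΔY 2.0000
    t=0.5200 [y] (3,4)
    t=0.8198 [x] (4,4)
    t=1.9745 [x] (5,4)
    t=2.5200 [y] (5,5)
    t=3.1292 [x] (6,5) — stop
  → r_1 = 3.1292
beam 2: φ=-90°, α=75°
  cosα=0.2588 sinα=0.9659 | (3,3) | tMaxX 2.7432 tMaxY 0.2692 | tΔX 3.8637 tΔY 1.0353
    t=0.2692 [y] (3,4)
    t=1.3044 [y] (3,5) — stop
  → r_2 = 1.3044
beam 3: φ=-45°, α=120°
  cosα=-0.5000 sinα=0.8660 | (3,3) | tMaxX 0.5800 tMaxY 0.3002 | tΔX 2.0000 tΔY 1.1547
    t=0.3002 [y] (3,4)
    t=0.5800 [x] (2,4)
    t=1.4549 [y] (2,5)
    t=2.5800 [x] (1,5)
    t=2.6096 [y] (1,6) — stop
  → r_3 = 2.6096
beam 4: φ=0°, α=165°
  cosα=-0.9659 sinα=0.2588 | (3,3) | tMaxX 0.3002 tMaxY 1.0046 | tΔX 1.0353 tΔY 3.8637
    t=0.3002 [x] (2,3)
    t=1.0046 [y] (2,4)
    t=1.3355 [x] (1,4)
    t=2.3708 [x] (0,4) — stop
  → r_4 = 2.3708
beam 5: φ=45°, α=210°
  cosα=-0.8660 sinα=-0.5000 | (3,3) | tMaxX 0.3349 tMaxY 1.4800 | tΔX 1.1547 tΔY 2.0000
    t=0.3349 [x] (2,3)
    t=1.4800 [y] (2,2)
    t=1.4896 [x] (1,2)
    t=2.6443 [x] (0,2) — stop
  → r_5 = 2.6443
beam 6: φ=90°, α=255°
  cosα=-0.2588 sinα=-0.9659 | (3,3) | tMaxX 1.1205 tMaxY 0.7661 | tΔX 3.8637 tΔY 1.0353
    t=0.7661 [y] (3,2)
    t=1.1205 [x] (2,2)
    t=1.8014 [y] (2,1)
    t=2.8367 [y] (2,0) — stop
  → r_6 = 2.8367
beam 7: φ=135°, α=300°
  cosα=0.5000 sinα=-0.8660 | (3,3) | tMaxX 1.4200 tMaxY 0.8545 | tΔX 2.0000 tΔY 1.1547
    t=0.8545 [y] (3,2)
    t=1.4200 [x] (4,2)
    t=2.0092 [y] (4,1)
    t=3.1639 [y] (4,0) — stop
  → r_7 = 3.1639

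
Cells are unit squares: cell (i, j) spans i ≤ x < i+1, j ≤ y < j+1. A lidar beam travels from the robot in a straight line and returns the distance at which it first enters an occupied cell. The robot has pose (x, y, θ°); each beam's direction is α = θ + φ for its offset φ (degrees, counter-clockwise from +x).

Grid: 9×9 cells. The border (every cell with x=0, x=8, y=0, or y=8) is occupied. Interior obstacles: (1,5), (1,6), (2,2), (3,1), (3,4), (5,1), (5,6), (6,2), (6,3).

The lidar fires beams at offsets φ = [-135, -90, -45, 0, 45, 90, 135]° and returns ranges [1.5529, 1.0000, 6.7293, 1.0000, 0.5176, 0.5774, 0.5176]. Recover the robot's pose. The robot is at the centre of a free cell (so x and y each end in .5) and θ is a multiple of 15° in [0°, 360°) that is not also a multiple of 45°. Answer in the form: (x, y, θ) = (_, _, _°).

(x, y, θ) = (1.5, 1.5, 120°)

Enumerate (i+0.5, j+0.5, θ) over the 40 free cells and 16 admissible headings. For each, cast all 7 beams and compare to the given ranges.
  (7.5, 1.5, 300°): beam 3 = 0.5176 ≠ 6.7293 ✗
  (7.5, 2.5, 150°): beam 1 = 0.5176 ≠ 1.5529 ✗
  (7.5, 1.5, 210°): beam 1 = 1.9319 ≠ 1.5529 ✗
  (1.5, 2.5, 30°): beam 2 = 1.7321 ≠ 1.0000 ✗
  …
  (1.5, 1.5, 120°): r_1=1.5529, r_2=1.0000, r_3=6.7293, r_4=1.0000, r_5=0.5176, r_6=0.5774, r_7=0.5176 — all match ✓
Unique over the lattice → pose = (1.5, 1.5, 120°).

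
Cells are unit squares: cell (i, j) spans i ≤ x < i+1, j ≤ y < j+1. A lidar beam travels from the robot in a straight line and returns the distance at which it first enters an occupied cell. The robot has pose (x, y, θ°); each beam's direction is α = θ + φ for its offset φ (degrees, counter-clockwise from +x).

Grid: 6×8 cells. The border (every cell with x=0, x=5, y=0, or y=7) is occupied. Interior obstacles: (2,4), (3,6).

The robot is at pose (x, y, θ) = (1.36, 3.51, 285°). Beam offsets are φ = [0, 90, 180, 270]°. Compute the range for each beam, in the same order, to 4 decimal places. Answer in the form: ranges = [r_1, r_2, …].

ranges = [2.5985, 3.7684, 1.3909, 0.3727]

beam 1: φ=0°, α=285°
  d=(0.2588,-0.9659)  start (1,3)  tX=2.4728 tY=0.5280  stride 1/|dx|=3.8637 1/|dy|=1.0353
    cross y-line → (1,2), t=0.5280
    cross y-line → (1,1), t=1.5633
    cross x-line → (2,1), t=2.4728
    cross y-line → (2,0), t=2.5985 (wall)
  → r_1 = 2.5985
beam 2: φ=90°, α=15°
  d=(0.9659,0.2588)  start (1,3)  tX=0.6626 tY=1.8932  stride 1/|dx|=1.0353 1/|dy|=3.8637
    cross x-line → (2,3), t=0.6626
    cross x-line → (3,3), t=1.6979
    cross y-line → (3,4), t=1.8932
    cross x-line → (4,4), t=2.7331
    cross x-line → (5,4), t=3.7684 (wall)
  → r_2 = 3.7684
beam 3: φ=180°, α=105°
  d=(-0.2588,0.9659)  start (1,3)  tX=1.3909 tY=0.5073  stride 1/|dx|=3.8637 1/|dy|=1.0353
    cross y-line → (1,4), t=0.5073
    cross x-line → (0,4), t=1.3909 (wall)
  → r_3 = 1.3909
beam 4: φ=270°, α=195°
  d=(-0.9659,-0.2588)  start (1,3)  tX=0.3727 tY=1.9705  stride 1/|dx|=1.0353 1/|dy|=3.8637
    cross x-line → (0,3), t=0.3727 (wall)
  → r_4 = 0.3727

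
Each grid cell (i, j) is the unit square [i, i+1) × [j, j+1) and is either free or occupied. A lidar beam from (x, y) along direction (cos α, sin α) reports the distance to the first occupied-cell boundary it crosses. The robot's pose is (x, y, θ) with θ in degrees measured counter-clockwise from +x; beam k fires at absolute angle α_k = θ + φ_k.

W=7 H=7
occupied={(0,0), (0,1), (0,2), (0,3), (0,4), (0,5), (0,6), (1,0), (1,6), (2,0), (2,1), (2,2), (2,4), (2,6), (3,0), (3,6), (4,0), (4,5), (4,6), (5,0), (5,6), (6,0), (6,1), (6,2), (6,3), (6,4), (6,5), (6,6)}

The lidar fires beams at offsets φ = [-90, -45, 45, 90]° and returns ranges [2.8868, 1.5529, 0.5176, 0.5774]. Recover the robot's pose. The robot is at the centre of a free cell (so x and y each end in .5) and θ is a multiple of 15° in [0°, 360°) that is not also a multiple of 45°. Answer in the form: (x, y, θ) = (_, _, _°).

(x, y, θ) = (5.5, 2.5, 300°)

Enumerate (i+0.5, j+0.5, θ) over the 21 free cells and 16 admissible headings. For each, cast all 4 beams and compare to the given ranges.
  (2.5, 5.5, 30°): beam 1 = 0.5774 ≠ 2.8868 ✗
  (1.5, 1.5, 300°): beam 1 = 0.5774 ≠ 2.8868 ✗
  (4.5, 3.5, 60°): beam 1 = 1.7321 ≠ 2.8868 ✗
  …
  (5.5, 2.5, 300°): r_1=2.8868, r_2=1.5529, r_3=0.5176, r_4=0.5774 — all match ✓
Unique over the lattice → pose = (5.5, 2.5, 300°).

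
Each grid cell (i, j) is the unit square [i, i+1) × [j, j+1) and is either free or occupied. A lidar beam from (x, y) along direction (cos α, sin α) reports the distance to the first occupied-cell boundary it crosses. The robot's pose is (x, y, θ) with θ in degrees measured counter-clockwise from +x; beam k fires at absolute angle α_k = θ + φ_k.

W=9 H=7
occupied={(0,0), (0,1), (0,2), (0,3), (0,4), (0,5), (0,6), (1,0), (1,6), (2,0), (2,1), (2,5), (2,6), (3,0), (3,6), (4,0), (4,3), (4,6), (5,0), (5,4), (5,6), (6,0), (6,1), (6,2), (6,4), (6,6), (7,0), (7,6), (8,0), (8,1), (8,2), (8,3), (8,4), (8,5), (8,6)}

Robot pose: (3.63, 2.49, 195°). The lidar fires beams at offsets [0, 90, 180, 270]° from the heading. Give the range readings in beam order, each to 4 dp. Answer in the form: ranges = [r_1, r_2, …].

beam 1: φ=0°, α=195°
  cosα=-0.9659 sinα=-0.2588 | (3,2) | tMaxX 0.6522 tMaxY 1.8932 | tΔX 1.0353 tΔY 3.8637
    t=0.6522 [x] (2,2)
    t=1.6875 [x] (1,2)
    t=1.8932 [y] (1,1)
    t=2.7228 [x] (0,1) — stop
  → r_1 = 2.7228
beam 2: φ=90°, α=285°
  cosα=0.2588 sinα=-0.9659 | (3,2) | tMaxX 1.4296 tMaxY 0.5073 | tΔX 3.8637 tΔY 1.0353
    t=0.5073 [y] (3,1)
    t=1.4296 [x] (4,1)
    t=1.5426 [y] (4,0) — stop
  → r_2 = 1.5426
beam 3: φ=180°, α=15°
  cosα=0.9659 sinα=0.2588 | (3,2) | tMaxX 0.3831 tMaxY 1.9705 | tΔX 1.0353 tΔY 3.8637
    t=0.3831 [x] (4,2)
    t=1.4183 [x] (5,2)
    t=1.9705 [y] (5,3)
    t=2.4536 [x] (6,3)
    t=3.4889 [x] (7,3)
    t=4.5242 [x] (8,3) — stop
  → r_3 = 4.5242
beam 4: φ=270°, α=105°
  cosα=-0.2588 sinα=0.9659 | (3,2) | tMaxX 2.4341 tMaxY 0.5280 | tΔX 3.8637 tΔY 1.0353
    t=0.5280 [y] (3,3)
    t=1.5633 [y] (3,4)
    t=2.4341 [x] (2,4)
    t=2.5985 [y] (2,5) — stop
  → r_4 = 2.5985

ranges = [2.7228, 1.5426, 4.5242, 2.5985]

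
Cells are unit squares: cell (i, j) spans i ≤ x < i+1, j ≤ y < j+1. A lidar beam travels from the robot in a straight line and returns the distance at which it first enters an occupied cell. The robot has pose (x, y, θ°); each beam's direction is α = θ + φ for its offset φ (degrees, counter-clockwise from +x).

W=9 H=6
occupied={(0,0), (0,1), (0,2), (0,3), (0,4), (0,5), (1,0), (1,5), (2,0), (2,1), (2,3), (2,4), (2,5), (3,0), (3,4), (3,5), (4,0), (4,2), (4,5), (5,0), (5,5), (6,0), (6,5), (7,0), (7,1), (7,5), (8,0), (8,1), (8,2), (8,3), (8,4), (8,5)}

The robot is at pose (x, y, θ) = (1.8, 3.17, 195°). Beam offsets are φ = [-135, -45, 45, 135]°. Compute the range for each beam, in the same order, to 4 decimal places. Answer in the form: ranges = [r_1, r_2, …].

ranges = [0.4000, 0.9238, 1.6000, 0.2309]

beam 1: φ=-135°, α=60°
  cosα=0.5000 sinα=0.8660 | (1,3) | tMaxX 0.4000 tMaxY 0.9584 | tΔX 2.0000 tΔY 1.1547
    t=0.4000 [x] (2,3) — stop
  → r_1 = 0.4000
beam 2: φ=-45°, α=150°
  cosα=-0.8660 sinα=0.5000 | (1,3) | tMaxX 0.9238 tMaxY 1.6600 | tΔX 1.1547 tΔY 2.0000
    t=0.9238 [x] (0,3) — stop
  → r_2 = 0.9238
beam 3: φ=45°, α=240°
  cosα=-0.5000 sinα=-0.8660 | (1,3) | tMaxX 1.6000 tMaxY 0.1963 | tΔX 2.0000 tΔY 1.1547
    t=0.1963 [y] (1,2)
    t=1.3510 [y] (1,1)
    t=1.6000 [x] (0,1) — stop
  → r_3 = 1.6000
beam 4: φ=135°, α=330°
  cosα=0.8660 sinα=-0.5000 | (1,3) | tMaxX 0.2309 tMaxY 0.3400 | tΔX 1.1547 tΔY 2.0000
    t=0.2309 [x] (2,3) — stop
  → r_4 = 0.2309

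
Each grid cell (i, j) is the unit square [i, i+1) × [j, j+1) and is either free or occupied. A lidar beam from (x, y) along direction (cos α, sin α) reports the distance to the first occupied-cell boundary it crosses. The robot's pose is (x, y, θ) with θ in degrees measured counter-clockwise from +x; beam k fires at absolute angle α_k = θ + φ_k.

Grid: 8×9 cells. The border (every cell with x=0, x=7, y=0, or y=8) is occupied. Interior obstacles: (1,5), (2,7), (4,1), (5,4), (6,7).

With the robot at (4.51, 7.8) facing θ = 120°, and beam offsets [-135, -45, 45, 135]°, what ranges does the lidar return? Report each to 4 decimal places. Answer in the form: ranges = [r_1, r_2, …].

beam 1: φ=-135°, α=345°
  direction (0.9659, -0.2588); cell (4,7); t to first gridline: x 0.5073, y 3.0910 (then +1.0353 / +3.8637)
    (5,7) via x @ 0.5073
    (6,7) via x @ 1.5426  # hit
  → r_1 = 1.5426
beam 2: φ=-45°, α=75°
  direction (0.2588, 0.9659); cell (4,7); t to first gridline: x 1.8932, y 0.2071 (then +3.8637 / +1.0353)
    (4,8) via y @ 0.2071  # hit
  → r_2 = 0.2071
beam 3: φ=45°, α=165°
  direction (-0.9659, 0.2588); cell (4,7); t to first gridline: x 0.5280, y 0.7727 (then +1.0353 / +3.8637)
    (3,7) via x @ 0.5280
    (3,8) via y @ 0.7727  # hit
  → r_3 = 0.7727
beam 4: φ=135°, α=255°
  direction (-0.2588, -0.9659); cell (4,7); t to first gridline: x 1.9705, y 0.8282 (then +3.8637 / +1.0353)
    (4,6) via y @ 0.8282
    (4,5) via y @ 1.8635
    (3,5) via x @ 1.9705
    (3,4) via y @ 2.8988
    (3,3) via y @ 3.9340
    (3,2) via y @ 4.9693
    (2,2) via x @ 5.8342
    (2,1) via y @ 6.0046
    (2,0) via y @ 7.0399  # hit
  → r_4 = 7.0399

ranges = [1.5426, 0.2071, 0.7727, 7.0399]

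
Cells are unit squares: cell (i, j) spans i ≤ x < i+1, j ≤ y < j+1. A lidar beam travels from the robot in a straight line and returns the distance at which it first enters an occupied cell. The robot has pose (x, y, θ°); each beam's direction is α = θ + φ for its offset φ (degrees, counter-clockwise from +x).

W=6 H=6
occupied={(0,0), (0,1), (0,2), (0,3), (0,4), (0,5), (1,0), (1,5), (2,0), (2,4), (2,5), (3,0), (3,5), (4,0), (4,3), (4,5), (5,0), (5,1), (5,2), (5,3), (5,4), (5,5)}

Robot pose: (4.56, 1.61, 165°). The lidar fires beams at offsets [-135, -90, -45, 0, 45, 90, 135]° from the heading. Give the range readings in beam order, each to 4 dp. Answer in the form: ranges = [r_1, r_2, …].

beam 1: φ=-135°, α=30°
  direction (0.8660, 0.5000); cell (4,1); t to first gridline: x 0.5081, y 0.7800 (then +1.1547 / +2.0000)
    (5,1) via x @ 0.5081  # hit
  → r_1 = 0.5081
beam 2: φ=-90°, α=75°
  direction (0.2588, 0.9659); cell (4,1); t to first gridline: x 1.7000, y 0.4038 (then +3.8637 / +1.0353)
    (4,2) via y @ 0.4038
    (4,3) via y @ 1.4390  # hit
  → r_2 = 1.4390
beam 3: φ=-45°, α=120°
  direction (-0.5000, 0.8660); cell (4,1); t to first gridline: x 1.1200, y 0.4503 (then +2.0000 / +1.1547)
    (4,2) via y @ 0.4503
    (3,2) via x @ 1.1200
    (3,3) via y @ 1.6050
    (3,4) via y @ 2.7597
    (2,4) via x @ 3.1200  # hit
  → r_3 = 3.1200
beam 4: φ=0°, α=165°
  direction (-0.9659, 0.2588); cell (4,1); t to first gridline: x 0.5798, y 1.5068 (then +1.0353 / +3.8637)
    (3,1) via x @ 0.5798
    (3,2) via y @ 1.5068
    (2,2) via x @ 1.6150
    (1,2) via x @ 2.6503
    (0,2) via x @ 3.6856  # hit
  → r_4 = 3.6856
beam 5: φ=45°, α=210°
  direction (-0.8660, -0.5000); cell (4,1); t to first gridline: x 0.6466, y 1.2200 (then +1.1547 / +2.0000)
    (3,1) via x @ 0.6466
    (3,0) via y @ 1.2200  # hit
  → r_5 = 1.2200
beam 6: φ=90°, α=255°
  direction (-0.2588, -0.9659); cell (4,1); t to first gridline: x 2.1637, y 0.6315 (then +3.8637 / +1.0353)
    (4,0) via y @ 0.6315  # hit
  → r_6 = 0.6315
beam 7: φ=135°, α=300°
  direction (0.5000, -0.8660); cell (4,1); t to first gridline: x 0.8800, y 0.7044 (then +2.0000 / +1.1547)
    (4,0) via y @ 0.7044  # hit
  → r_7 = 0.7044

ranges = [0.5081, 1.4390, 3.1200, 3.6856, 1.2200, 0.6315, 0.7044]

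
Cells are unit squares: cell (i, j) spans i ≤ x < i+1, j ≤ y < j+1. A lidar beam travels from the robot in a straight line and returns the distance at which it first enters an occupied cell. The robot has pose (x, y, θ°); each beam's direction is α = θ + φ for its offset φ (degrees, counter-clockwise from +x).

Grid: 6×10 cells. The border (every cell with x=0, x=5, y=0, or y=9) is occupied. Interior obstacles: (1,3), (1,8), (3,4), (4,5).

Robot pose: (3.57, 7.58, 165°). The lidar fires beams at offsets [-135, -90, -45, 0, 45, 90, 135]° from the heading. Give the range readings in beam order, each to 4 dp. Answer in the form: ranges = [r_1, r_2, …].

ranges = [1.6512, 1.4701, 1.6397, 1.6254, 2.9676, 6.8121, 1.8244]

beam 1: φ=-135°, α=30°
  d=(0.8660,0.5000)  start (3,7)  tX=0.4965 tY=0.8400  stride 1/|dx|=1.1547 1/|dy|=2.0000
    cross x-line → (4,7), t=0.4965
    cross y-line → (4,8), t=0.8400
    cross x-line → (5,8), t=1.6512 (wall)
  → r_1 = 1.6512
beam 2: φ=-90°, α=75°
  d=(0.2588,0.9659)  start (3,7)  tX=1.6614 tY=0.4348  stride 1/|dx|=3.8637 1/|dy|=1.0353
    cross y-line → (3,8), t=0.4348
    cross y-line → (3,9), t=1.4701 (wall)
  → r_2 = 1.4701
beam 3: φ=-45°, α=120°
  d=(-0.5000,0.8660)  start (3,7)  tX=1.1400 tY=0.4850  stride 1/|dx|=2.0000 1/|dy|=1.1547
    cross y-line → (3,8), t=0.4850
    cross x-line → (2,8), t=1.1400
    cross y-line → (2,9), t=1.6397 (wall)
  → r_3 = 1.6397
beam 4: φ=0°, α=165°
  d=(-0.9659,0.2588)  start (3,7)  tX=0.5901 tY=1.6228  stride 1/|dx|=1.0353 1/|dy|=3.8637
    cross x-line → (2,7), t=0.5901
    cross y-line → (2,8), t=1.6228
    cross x-line → (1,8), t=1.6254 (wall)
  → r_4 = 1.6254
beam 5: φ=45°, α=210°
  d=(-0.8660,-0.5000)  start (3,7)  tX=0.6582 tY=1.1600  stride 1/|dx|=1.1547 1/|dy|=2.0000
    cross x-line → (2,7), t=0.6582
    cross y-line → (2,6), t=1.1600
    cross x-line → (1,6), t=1.8129
    cross x-line → (0,6), t=2.9676 (wall)
  → r_5 = 2.9676
beam 6: φ=90°, α=255°
  d=(-0.2588,-0.9659)  start (3,7)  tX=2.2023 tY=0.6005  stride 1/|dx|=3.8637 1/|dy|=1.0353
    cross y-line → (3,6), t=0.6005
    cross y-line → (3,5), t=1.6357
    cross x-line → (2,5), t=2.2023
    cross y-line → (2,4), t=2.6710
    cross y-line → (2,3), t=3.7063
    cross y-line → (2,2), t=4.7416
    cross y-line → (2,1), t=5.7768
    cross x-line → (1,1), t=6.0660
    cross y-line → (1,0), t=6.8121 (wall)
  → r_6 = 6.8121
beam 7: φ=135°, α=300°
  d=(0.5000,-0.8660)  start (3,7)  tX=0.8600 tY=0.6697  stride 1/|dx|=2.0000 1/|dy|=1.1547
    cross y-line → (3,6), t=0.6697
    cross x-line → (4,6), t=0.8600
    cross y-line → (4,5), t=1.8244 (wall)
  → r_7 = 1.8244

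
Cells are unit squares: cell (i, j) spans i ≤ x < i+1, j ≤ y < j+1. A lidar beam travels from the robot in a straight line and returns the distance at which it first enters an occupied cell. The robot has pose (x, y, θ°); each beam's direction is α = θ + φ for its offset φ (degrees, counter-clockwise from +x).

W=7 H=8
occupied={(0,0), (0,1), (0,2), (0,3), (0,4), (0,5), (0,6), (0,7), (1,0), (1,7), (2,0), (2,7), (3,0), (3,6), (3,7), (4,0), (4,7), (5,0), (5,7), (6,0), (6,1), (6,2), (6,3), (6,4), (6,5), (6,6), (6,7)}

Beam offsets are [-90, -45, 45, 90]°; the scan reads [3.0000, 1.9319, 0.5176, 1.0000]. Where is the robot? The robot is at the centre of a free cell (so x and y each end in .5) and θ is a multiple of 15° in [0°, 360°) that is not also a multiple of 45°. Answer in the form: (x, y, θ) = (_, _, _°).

(x, y, θ) = (1.5, 3.5, 150°)

The pose lattice has 29·16 = 464 candidates. Test each by forward raycasting.
  (1.5, 1.5, 240°): beam 1 = 0.5774 ≠ 3.0000 ✗
  (1.5, 4.5, 75°): beam 1 = 4.6587 ≠ 3.0000 ✗
  (1.5, 5.5, 285°): beam 1 = 0.5176 ≠ 3.0000 ✗
  …
  (1.5, 3.5, 150°): r_1=3.0000, r_2=1.9319, r_3=0.5176, r_4=1.0000 — all match ✓
Only this pose fits every beam.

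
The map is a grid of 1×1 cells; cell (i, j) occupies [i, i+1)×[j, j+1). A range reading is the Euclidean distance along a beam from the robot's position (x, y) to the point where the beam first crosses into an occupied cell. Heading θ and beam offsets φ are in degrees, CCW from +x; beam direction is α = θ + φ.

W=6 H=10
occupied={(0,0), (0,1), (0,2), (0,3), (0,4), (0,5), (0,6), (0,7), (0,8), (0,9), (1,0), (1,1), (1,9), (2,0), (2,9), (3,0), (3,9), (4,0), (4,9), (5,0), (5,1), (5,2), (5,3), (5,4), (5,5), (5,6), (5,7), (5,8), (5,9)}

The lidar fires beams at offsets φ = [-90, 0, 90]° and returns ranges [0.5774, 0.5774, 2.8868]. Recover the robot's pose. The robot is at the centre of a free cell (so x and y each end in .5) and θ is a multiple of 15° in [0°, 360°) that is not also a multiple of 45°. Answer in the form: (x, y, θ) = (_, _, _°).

(x, y, θ) = (2.5, 1.5, 300°)

Candidates: 31 free-cell centres × 16 headings = 496 poses. Raycast each; keep the one whose scan matches to 4 dp.
  (4.5, 2.5, 345°): beam 1 = 1.5529 ≠ 0.5774 ✗
  (1.5, 7.5, 15°): beam 1 = 6.7293 ≠ 0.5774 ✗
  (4.5, 1.5, 75°): beam 1 = 0.5176 ≠ 0.5774 ✗
  …
  (2.5, 1.5, 300°): r_1=0.5774, r_2=0.5774, r_3=2.8868 — all match ✓
Unique over the lattice → pose = (2.5, 1.5, 300°).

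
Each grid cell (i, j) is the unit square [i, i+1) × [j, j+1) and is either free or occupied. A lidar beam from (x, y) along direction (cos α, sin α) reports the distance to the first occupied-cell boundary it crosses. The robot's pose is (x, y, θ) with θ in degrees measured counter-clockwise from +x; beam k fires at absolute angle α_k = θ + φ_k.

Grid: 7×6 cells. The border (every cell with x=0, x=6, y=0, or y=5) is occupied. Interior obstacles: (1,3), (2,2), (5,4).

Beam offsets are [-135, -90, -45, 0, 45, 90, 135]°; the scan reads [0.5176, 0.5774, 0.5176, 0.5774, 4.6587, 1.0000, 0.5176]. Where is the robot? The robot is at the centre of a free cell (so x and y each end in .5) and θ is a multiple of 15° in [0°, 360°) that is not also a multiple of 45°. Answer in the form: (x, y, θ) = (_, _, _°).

(x, y, θ) = (1.5, 4.5, 300°)

Candidates: 17 free-cell centres × 16 headings = 272 poses. Raycast each; keep the one whose scan matches to 4 dp.
  (4.5, 4.5, 15°): beam 1 = 4.0415 ≠ 0.5176 ✗
  (5.5, 3.5, 60°): beam 1 = 1.9319 ≠ 0.5176 ✗
  (1.5, 1.5, 330°): beam 4 = 1.0000 ≠ 0.5774 ✗
  (3.5, 1.5, 300°): beam 1 = 2.5882 ≠ 0.5176 ✗
  …
  (1.5, 4.5, 300°): r_1=0.5176, r_2=0.5774, r_3=0.5176, r_4=0.5774, r_5=4.6587, r_6=1.0000, r_7=0.5176 — all match ✓
No second candidate reproduces the full scan.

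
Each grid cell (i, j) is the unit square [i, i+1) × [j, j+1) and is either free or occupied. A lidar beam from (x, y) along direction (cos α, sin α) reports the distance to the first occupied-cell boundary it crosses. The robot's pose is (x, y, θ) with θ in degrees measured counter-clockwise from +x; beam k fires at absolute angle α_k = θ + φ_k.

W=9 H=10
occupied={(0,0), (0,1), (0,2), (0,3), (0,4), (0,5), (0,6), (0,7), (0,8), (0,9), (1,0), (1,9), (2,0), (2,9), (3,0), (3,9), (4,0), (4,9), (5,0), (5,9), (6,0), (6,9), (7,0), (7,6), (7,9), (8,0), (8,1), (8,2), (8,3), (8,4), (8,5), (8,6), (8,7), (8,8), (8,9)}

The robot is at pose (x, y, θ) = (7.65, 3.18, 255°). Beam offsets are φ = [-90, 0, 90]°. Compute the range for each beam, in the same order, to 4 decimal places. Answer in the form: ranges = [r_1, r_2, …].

ranges = [6.8846, 2.2569, 0.3623]

beam 1: φ=-90°, α=165°
  cosα=-0.9659 sinα=0.2588 | (7,3) | tMaxX 0.6729 tMaxY 3.1682 | tΔX 1.0353 tΔY 3.8637
    t=0.6729 [x] (6,3)
    t=1.7082 [x] (5,3)
    t=2.7435 [x] (4,3)
    t=3.1682 [y] (4,4)
    t=3.7788 [x] (3,4)
    t=4.8140 [x] (2,4)
    t=5.8493 [x] (1,4)
    t=6.8846 [x] (0,4) — stop
  → r_1 = 6.8846
beam 2: φ=0°, α=255°
  cosα=-0.2588 sinα=-0.9659 | (7,3) | tMaxX 2.5114 tMaxY 0.1863 | tΔX 3.8637 tΔY 1.0353
    t=0.1863 [y] (7,2)
    t=1.2216 [y] (7,1)
    t=2.2569 [y] (7,0) — stop
  → r_2 = 2.2569
beam 3: φ=90°, α=345°
  cosα=0.9659 sinα=-0.2588 | (7,3) | tMaxX 0.3623 tMaxY 0.6955 | tΔX 1.0353 tΔY 3.8637
    t=0.3623 [x] (8,3) — stop
  → r_3 = 0.3623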